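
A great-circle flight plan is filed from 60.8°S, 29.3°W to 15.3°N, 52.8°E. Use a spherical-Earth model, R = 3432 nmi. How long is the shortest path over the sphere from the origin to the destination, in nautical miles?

5962 nmi

Haversine: a = sin²(Δφ/2)+cos φ₁ cos φ₂ sin²(Δλ/2) = 0.58283;  σ = 2·atan2(√a,√(1−a))
σ = 99.536° → d = Rσ = 3432·1.73723 = 5962 nmi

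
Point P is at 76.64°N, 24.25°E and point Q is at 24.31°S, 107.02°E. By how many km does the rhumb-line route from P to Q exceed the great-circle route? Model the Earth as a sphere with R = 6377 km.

413 km

Great circle: cos σ = sin φ₁ sin φ₂ + cos φ₁ cos φ₂ cos Δλ,  σ = 1.9541 rad → d_gc = 12461.6 km
Rhumb line: Δψ = -2.5822, q = Δφ/Δψ = 0.6823, d_rh = R√(Δφ²+q²Δλ²) = 12874.5 km
Excess = 12874.5 − 12461.6 = 412.9 ≈ 413 km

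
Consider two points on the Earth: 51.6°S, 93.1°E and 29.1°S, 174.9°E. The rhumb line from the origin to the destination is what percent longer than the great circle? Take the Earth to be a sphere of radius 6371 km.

4.2%

Great circle: σ = 1.0944 rad → d_gc = Rσ = 6972.6 km
Rhumb: Δφ = +0.3927, Δλ = +1.4277, Δψ = +0.5236, q = Δφ/Δψ = 0.7500 → d_rh = R√(Δφ²+q²Δλ²) = 7265.8 km
Excess = (7265.8 − 6972.6) / 6972.6 = 293.2 / 6972.6 = 4.21% ≈ 4.2%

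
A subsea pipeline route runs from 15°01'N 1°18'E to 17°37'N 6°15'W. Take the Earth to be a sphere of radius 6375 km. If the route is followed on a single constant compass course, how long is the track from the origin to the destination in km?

856 km

Δψ = ln[tan(π/4+φ₂/2)/tan(π/4+φ₁/2)] = +0.0473;  Δφ = +0.0454 rad,  Δλ = -0.1318 rad
q = Δφ/Δψ = 0.9596
d = R·√(Δφ² + q²Δλ²) = 6375·0.13435 = 856 km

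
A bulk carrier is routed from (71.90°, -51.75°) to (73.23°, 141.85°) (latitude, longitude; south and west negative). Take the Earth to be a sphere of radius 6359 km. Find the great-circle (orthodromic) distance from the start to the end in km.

3842 km

Haversine: a = sin²(Δφ/2)+cos φ₁ cos φ₂ sin²(Δλ/2) = 0.08852;  σ = 2·atan2(√a,√(1−a))
σ = 34.617° → d = Rσ = 6359·0.60419 = 3842 km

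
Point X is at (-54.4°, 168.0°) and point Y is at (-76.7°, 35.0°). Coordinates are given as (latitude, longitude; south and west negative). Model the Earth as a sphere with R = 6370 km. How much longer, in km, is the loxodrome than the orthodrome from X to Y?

Great circle: cos σ = sin φ₁ sin φ₂ + cos φ₁ cos φ₂ cos Δλ,  σ = 0.7955 rad → d_gc = 5067.0 km
Rhumb line: Δψ = -1.0130, q = Δφ/Δψ = 0.3842, d_rh = R√(Δφ²+q²Δλ²) = 6198.7 km
Excess = 6198.7 − 5067.0 = 1131.7 ≈ 1132 km

1132 km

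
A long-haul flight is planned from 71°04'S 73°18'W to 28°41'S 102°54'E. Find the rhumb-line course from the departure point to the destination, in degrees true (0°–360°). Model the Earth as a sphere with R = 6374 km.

Δψ = ln[tan(π/4+φ₂/2)/tan(π/4+φ₁/2)] = +1.2683
Δλ = +3.0753 rad (taken the short way round)
course = atan2(Δλ, Δψ) = 67.59°

67.6°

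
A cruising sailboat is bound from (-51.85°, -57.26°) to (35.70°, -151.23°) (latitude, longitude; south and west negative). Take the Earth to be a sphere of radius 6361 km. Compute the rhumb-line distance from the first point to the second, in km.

Δψ = ln[tan(π/4+φ₂/2)/tan(π/4+φ₁/2)] = +1.7297;  Δφ = +1.5280 rad,  Δλ = -1.6401 rad
q = Δφ/Δψ = 0.8834
d = R·√(Δφ² + q²Δλ²) = 6361·2.10572 = 13394 km

13394 km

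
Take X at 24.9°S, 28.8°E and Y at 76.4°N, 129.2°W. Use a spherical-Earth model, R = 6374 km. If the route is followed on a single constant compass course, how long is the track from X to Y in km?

16510 km

Δψ = ln[tan(π/4+φ₂/2)/tan(π/4+φ₁/2)] = +2.5755;  Δφ = +1.7680 rad,  Δλ = -2.7576 rad
q = Δφ/Δψ = 0.6865
d = R·√(Δφ² + q²Δλ²) = 6374·2.59024 = 16510 km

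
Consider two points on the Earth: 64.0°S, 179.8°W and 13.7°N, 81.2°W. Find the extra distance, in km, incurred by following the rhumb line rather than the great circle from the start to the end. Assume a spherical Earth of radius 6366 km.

Great circle: cos σ = sin φ₁ sin φ₂ + cos φ₁ cos φ₂ cos Δλ,  σ = 1.8510 rad → d_gc = 11783.5 km
Rhumb line: Δψ = +1.7073, q = Δφ/Δψ = 0.7943, d_rh = R√(Δφ²+q²Δλ²) = 12257.6 km
Excess = 12257.6 − 11783.5 = 474.1 ≈ 474 km

474 km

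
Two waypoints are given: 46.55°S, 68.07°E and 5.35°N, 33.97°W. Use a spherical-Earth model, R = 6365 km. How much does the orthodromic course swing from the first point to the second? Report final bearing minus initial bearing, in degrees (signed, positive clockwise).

+51.6°

At departure: θ₁ = atan2(sin Δλ cos φ₂, cos φ₁ sin φ₂ − sin φ₁ cos φ₂ cos Δλ) = 264.91°
At arrival: θ₂ = atan2(sin Δλ cos φ₁, −cos φ₂ sin φ₁ + sin φ₂ cos φ₁ cos Δλ) = 316.53°
Δθ = θ₂ − θ₁ = +51.6°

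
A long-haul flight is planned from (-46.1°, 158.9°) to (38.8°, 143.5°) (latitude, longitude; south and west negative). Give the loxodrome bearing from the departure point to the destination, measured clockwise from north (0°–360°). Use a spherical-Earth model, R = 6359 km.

Meridional parts: M(φ₁)=-0.9088, M(φ₂)=+0.7358 → ΔM = +1.6446;  Δλ = -0.2688 rad
tan C = Δλ / ΔM = -0.1634 → C = 350.72°

350.7°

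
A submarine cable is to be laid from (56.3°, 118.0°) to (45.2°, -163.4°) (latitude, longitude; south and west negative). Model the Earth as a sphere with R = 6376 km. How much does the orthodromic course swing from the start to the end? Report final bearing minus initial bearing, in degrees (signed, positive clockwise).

+65.0°

Initial bearing θ₁ = atan2(sin Δλ cos φ₂, cos φ₁ sin φ₂ − sin φ₁ cos φ₂ cos Δλ) = 68.09°
Final bearing θ₂ = (initial bearing from the destination back to the start) + 180° = 133.07°
Δθ = θ₂ − θ₁ = +65.0°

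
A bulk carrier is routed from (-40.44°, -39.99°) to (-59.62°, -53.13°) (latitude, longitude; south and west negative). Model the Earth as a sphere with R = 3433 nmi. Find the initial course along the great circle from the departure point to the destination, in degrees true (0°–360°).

198.8°

θ = atan2( sin Δλ·cos φ₂ ,  cos φ₁ sin φ₂ − sin φ₁ cos φ₂ cos Δλ )
  = atan2(-0.1150, -0.3371) = 198.83°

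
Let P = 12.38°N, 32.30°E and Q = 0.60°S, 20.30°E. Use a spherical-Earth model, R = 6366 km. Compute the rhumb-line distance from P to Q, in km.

1957 km

Rhumb course C = atan2(Δλ, Δψ) with Δψ = ln[tan(π/4+φ₂/2)/tan(π/4+φ₁/2)] = -0.2282, Δλ = -0.2094 → C = 222.54°
d = R·|Δφ| / |cos C| = 6366·0.22654 / 0.73681 = 1957 km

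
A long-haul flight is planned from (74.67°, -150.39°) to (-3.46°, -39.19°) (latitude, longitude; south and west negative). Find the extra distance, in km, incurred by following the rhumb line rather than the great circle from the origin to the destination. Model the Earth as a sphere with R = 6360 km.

928 km

Great circle: cos σ = sin φ₁ sin φ₂ + cos φ₁ cos φ₂ cos Δλ,  σ = 1.7250 rad → d_gc = 10971.3 km
Rhumb line: Δψ = -2.0660, q = Δφ/Δψ = 0.6600, d_rh = R√(Δφ²+q²Δλ²) = 11899.2 km
Excess = 11899.2 − 10971.3 = 927.9 ≈ 928 km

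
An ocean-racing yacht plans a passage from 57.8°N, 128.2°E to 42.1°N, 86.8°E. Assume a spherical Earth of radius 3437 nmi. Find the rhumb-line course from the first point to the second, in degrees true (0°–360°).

239.2°

Meridional parts: M(φ₁)=+1.2426, M(φ₂)=+0.8115 → ΔM = -0.4311;  Δλ = -0.7226 rad
tan C = Δλ / ΔM = +1.6762 → C = 239.18°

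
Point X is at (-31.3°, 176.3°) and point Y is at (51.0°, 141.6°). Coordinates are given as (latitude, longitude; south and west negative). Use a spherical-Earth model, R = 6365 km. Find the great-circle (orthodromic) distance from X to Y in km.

Haversine: a = sin²(Δφ/2)+cos φ₁ cos φ₂ sin²(Δλ/2) = 0.48083;  σ = 2·atan2(√a,√(1−a))
σ = 87.802° → d = Rσ = 6365·1.53244 = 9754 km

9754 km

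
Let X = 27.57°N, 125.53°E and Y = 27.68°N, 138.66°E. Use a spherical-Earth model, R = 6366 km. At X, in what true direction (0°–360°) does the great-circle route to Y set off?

N = sin Δλ·cos φ₂ = +0.2012;  D = cos φ₁ sin φ₂ − sin φ₁ cos φ₂ cos Δλ = +0.0126
initial course = atan2(N, D) = 86.41°

86.4°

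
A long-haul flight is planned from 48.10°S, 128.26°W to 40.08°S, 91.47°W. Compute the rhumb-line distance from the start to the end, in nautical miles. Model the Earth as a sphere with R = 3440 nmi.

1654 nmi

Δψ = ln[tan(π/4+φ₂/2)/tan(π/4+φ₁/2)] = +0.1953;  Δφ = +0.1400 rad,  Δλ = +0.6421 rad
q = Δφ/Δψ = 0.7166
d = R·√(Δφ² + q²Δλ²) = 3440·0.48093 = 1654 nmi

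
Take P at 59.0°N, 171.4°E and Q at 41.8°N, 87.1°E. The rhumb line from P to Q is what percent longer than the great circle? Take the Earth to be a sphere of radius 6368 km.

Great circle: σ = 0.9154 rad → d_gc = Rσ = 5829.3 km
Rhumb: Δφ = -0.3002, Δλ = -1.4713, Δψ = -0.4781, q = Δφ/Δψ = 0.6279 → d_rh = R√(Δφ²+q²Δλ²) = 6185.9 km
Excess = (6185.9 − 5829.3) / 5829.3 = 356.6 / 5829.3 = 6.12% ≈ 6.1%

6.1%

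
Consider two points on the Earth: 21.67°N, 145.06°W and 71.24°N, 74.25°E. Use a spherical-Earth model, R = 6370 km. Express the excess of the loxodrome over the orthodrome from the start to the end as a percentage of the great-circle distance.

19.4%

Great circle: σ = 1.4521 rad → d_gc = Rσ = 9250.0 km
Rhumb: Δφ = +0.8652, Δλ = -2.4555, Δψ = +1.4131, q = Δφ/Δψ = 0.6122 → d_rh = R√(Δφ²+q²Δλ²) = 11049.0 km
Excess = (11049.0 − 9250.0) / 9250.0 = 1799.0 / 9250.0 = 19.449% ≈ 19.4%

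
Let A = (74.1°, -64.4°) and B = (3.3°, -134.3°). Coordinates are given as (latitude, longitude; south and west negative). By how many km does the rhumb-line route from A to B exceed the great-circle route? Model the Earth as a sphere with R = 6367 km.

Great circle: cos σ = sin φ₁ sin φ₂ + cos φ₁ cos φ₂ cos Δλ,  σ = 1.4209 rad → d_gc = 9046.7 km
Rhumb line: Δψ = -1.9110, q = Δφ/Δψ = 0.6466, d_rh = R√(Δφ²+q²Δλ²) = 9334.3 km
Excess = 9334.3 − 9046.7 = 287.6 ≈ 288 km

288 km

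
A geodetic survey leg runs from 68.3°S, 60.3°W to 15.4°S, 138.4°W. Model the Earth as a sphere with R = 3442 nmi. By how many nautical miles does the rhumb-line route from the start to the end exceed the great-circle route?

182 nmi

Great circle: cos σ = sin φ₁ sin φ₂ + cos φ₁ cos φ₂ cos Δλ,  σ = 1.2448 rad → d_gc = 4284.6 nmi
Rhumb line: Δψ = +1.3799, q = Δφ/Δψ = 0.6691, d_rh = R√(Δφ²+q²Δλ²) = 4466.9 nmi
Excess = 4466.9 − 4284.6 = 182.3 ≈ 182 nmi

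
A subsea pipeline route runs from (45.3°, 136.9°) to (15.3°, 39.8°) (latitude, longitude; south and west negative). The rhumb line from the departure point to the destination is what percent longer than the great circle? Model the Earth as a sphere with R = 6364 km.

4.1%

Great circle: σ = 1.4669 rad → d_gc = Rσ = 9335.4 km
Rhumb: Δφ = -0.5236, Δλ = -1.6947, Δψ = -0.6185, q = Δφ/Δψ = 0.8465 → d_rh = R√(Δφ²+q²Δλ²) = 9718.9 km
Excess = (9718.9 − 9335.4) / 9335.4 = 383.5 / 9335.4 = 4.11% ≈ 4.1%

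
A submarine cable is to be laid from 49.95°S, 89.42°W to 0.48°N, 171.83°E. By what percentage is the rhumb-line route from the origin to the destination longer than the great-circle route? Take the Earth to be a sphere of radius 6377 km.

Great circle: σ = 1.6753 rad → d_gc = Rσ = 10683.3 km
Rhumb: Δφ = +0.8802, Δλ = -1.7235, Δψ = +1.0177, q = Δφ/Δψ = 0.8649 → d_rh = R√(Δφ²+q²Δλ²) = 11039.0 km
Excess = (11039.0 − 10683.3) / 10683.3 = 355.7 / 10683.3 = 3.33% ≈ 3.3%

3.3%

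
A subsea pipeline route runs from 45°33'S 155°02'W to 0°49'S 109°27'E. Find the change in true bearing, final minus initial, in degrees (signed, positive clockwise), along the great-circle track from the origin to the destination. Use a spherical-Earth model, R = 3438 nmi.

+50.2°

At departure: θ₁ = atan2(sin Δλ cos φ₂, cos φ₁ sin φ₂ − sin φ₁ cos φ₂ cos Δλ) = 265.48°
At arrival: θ₂ = atan2(sin Δλ cos φ₁, −cos φ₂ sin φ₁ + sin φ₂ cos φ₁ cos Δλ) = 315.72°
Δθ = θ₂ − θ₁ = +50.2°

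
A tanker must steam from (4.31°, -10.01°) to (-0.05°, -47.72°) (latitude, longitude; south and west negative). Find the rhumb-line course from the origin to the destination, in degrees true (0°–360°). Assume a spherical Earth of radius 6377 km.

Δψ = ln[tan(π/4+φ₂/2)/tan(π/4+φ₁/2)] = -0.0762
Δλ = -0.6582 rad (taken the short way round)
course = atan2(Δλ, Δψ) = 263.40°

263.4°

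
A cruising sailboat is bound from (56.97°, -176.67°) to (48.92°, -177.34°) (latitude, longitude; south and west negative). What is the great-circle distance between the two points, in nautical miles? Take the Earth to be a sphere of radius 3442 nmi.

484 nmi

Haversine: a = sin²(Δφ/2)+cos φ₁ cos φ₂ sin²(Δλ/2) = 0.00494;  σ = 2·atan2(√a,√(1−a))
σ = 8.060° → d = Rσ = 3442·0.14067 = 484 nmi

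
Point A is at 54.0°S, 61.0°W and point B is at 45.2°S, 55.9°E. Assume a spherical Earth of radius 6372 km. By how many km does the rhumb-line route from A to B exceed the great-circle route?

Great circle: cos σ = sin φ₁ sin φ₂ + cos φ₁ cos φ₂ cos Δλ,  σ = 1.1738 rad → d_gc = 7479.3 km
Rhumb line: Δψ = +0.2379, q = Δφ/Δψ = 0.6457, d_rh = R√(Δφ²+q²Δλ²) = 8451.6 km
Excess = 8451.6 − 7479.3 = 972.3 ≈ 972 km

972 km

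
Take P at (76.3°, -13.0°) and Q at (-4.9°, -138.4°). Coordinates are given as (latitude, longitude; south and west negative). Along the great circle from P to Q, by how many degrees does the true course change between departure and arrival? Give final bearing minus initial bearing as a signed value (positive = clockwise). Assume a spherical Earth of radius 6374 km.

Initial bearing θ₁ = atan2(sin Δλ cos φ₂, cos φ₁ sin φ₂ − sin φ₁ cos φ₂ cos Δλ) = 303.65°
Final bearing θ₂ = (initial bearing from the destination back to the start) + 180° = 191.41°
Δθ = θ₂ − θ₁ = -112.2°

-112.2°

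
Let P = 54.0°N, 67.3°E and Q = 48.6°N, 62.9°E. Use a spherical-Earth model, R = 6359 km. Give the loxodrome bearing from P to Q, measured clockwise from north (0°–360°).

Δψ = ln[tan(π/4+φ₂/2)/tan(π/4+φ₁/2)] = -0.1510
Δλ = -0.0768 rad (taken the short way round)
course = atan2(Δλ, Δψ) = 206.96°

207.0°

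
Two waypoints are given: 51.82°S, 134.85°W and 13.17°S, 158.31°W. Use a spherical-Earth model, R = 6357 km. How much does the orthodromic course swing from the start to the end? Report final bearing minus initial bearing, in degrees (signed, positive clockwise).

Initial bearing θ₁ = atan2(sin Δλ cos φ₂, cos φ₁ sin φ₂ − sin φ₁ cos φ₂ cos Δλ) = 325.37°
Final bearing θ₂ = (initial bearing from the destination back to the start) + 180° = 338.85°
Δθ = θ₂ − θ₁ = +13.5°

+13.5°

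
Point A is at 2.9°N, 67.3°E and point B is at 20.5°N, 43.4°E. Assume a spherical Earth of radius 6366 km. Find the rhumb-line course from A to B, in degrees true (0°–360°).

307.1°

Meridional parts: M(φ₁)=+0.0506, M(φ₂)=+0.3657 → ΔM = +0.3150;  Δλ = -0.4171 rad
tan C = Δλ / ΔM = -1.3240 → C = 307.06°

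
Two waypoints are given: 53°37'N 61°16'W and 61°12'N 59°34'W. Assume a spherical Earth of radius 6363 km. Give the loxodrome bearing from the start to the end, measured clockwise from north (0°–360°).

6.9°

Meridional parts: M(φ₁)=+1.1128, M(φ₂)=+1.3596 → ΔM = +0.2468;  Δλ = +0.0297 rad
tan C = Δλ / ΔM = +0.1202 → C = 6.86°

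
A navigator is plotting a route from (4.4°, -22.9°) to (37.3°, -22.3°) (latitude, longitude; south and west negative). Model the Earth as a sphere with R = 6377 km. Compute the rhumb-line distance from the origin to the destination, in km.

Rhumb course C = atan2(Δλ, Δψ) with Δψ = ln[tan(π/4+φ₂/2)/tan(π/4+φ₁/2)] = +0.6257, Δλ = +0.0105 → C = 0.96°
d = R·|Δφ| / |cos C| = 6377·0.57421 / 0.99986 = 3662 km

3662 km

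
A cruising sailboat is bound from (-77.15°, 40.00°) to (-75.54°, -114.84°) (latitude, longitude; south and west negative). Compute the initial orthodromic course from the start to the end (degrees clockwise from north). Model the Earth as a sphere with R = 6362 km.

N = sin Δλ·cos φ₂ = -0.1062;  D = cos φ₁ sin φ₂ − sin φ₁ cos φ₂ cos Δλ = -0.4357
initial course = atan2(N, D) = 193.69°

193.7°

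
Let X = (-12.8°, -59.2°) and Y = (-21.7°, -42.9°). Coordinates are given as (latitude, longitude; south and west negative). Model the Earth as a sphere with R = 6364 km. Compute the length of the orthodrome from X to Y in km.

Haversine: a = sin²(Δφ/2)+cos φ₁ cos φ₂ sin²(Δλ/2) = 0.02423;  σ = 2·atan2(√a,√(1−a))
σ = 17.910° → d = Rσ = 6364·0.31259 = 1989 km

1989 km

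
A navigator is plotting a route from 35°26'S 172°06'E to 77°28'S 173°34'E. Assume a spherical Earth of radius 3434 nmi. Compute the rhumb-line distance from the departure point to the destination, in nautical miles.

Rhumb course C = atan2(Δλ, Δψ) with Δψ = ln[tan(π/4+φ₂/2)/tan(π/4+φ₁/2)] = -1.5469, Δλ = +0.0256 → C = 179.05°
d = R·|Δφ| / |cos C| = 3434·0.73362 / 0.99986 = 2520 nmi

2520 nmi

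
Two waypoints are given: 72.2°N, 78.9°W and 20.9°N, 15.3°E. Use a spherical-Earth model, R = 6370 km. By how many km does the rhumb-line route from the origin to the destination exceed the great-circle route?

Great circle: cos σ = sin φ₁ sin φ₂ + cos φ₁ cos φ₂ cos Δλ,  σ = 1.2464 rad → d_gc = 7939.5 km
Rhumb line: Δψ = -1.4809, q = Δφ/Δψ = 0.6046, d_rh = R√(Δφ²+q²Δλ²) = 8521.7 km
Excess = 8521.7 − 7939.5 = 582.2 ≈ 582 km

582 km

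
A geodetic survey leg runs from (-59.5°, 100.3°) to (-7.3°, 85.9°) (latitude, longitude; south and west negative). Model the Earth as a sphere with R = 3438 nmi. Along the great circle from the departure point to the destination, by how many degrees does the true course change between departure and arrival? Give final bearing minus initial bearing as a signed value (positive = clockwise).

+8.9°

Initial bearing θ₁ = atan2(sin Δλ cos φ₂, cos φ₁ sin φ₂ − sin φ₁ cos φ₂ cos Δλ) = 342.09°
Final bearing θ₂ = (initial bearing from the destination back to the start) + 180° = 350.95°
Δθ = θ₂ − θ₁ = +8.9°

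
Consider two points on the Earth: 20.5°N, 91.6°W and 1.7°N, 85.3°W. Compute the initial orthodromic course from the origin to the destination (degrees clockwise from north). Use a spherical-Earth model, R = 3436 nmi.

161.1°

θ = atan2( sin Δλ·cos φ₂ ,  cos φ₁ sin φ₂ − sin φ₁ cos φ₂ cos Δλ )
  = atan2(+0.1097, -0.3202) = 161.09°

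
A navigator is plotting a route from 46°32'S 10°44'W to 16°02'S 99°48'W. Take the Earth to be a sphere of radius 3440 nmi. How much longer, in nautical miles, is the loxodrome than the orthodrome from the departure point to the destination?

163 nmi

Great circle: cos σ = sin φ₁ sin φ₂ + cos φ₁ cos φ₂ cos Δλ,  σ = 1.3580 rad → d_gc = 4671.4 nmi
Rhumb line: Δψ = +0.6362, q = Δφ/Δψ = 0.8368, d_rh = R√(Δφ²+q²Δλ²) = 4834.7 nmi
Excess = 4834.7 − 4671.4 = 163.3 ≈ 163 nmi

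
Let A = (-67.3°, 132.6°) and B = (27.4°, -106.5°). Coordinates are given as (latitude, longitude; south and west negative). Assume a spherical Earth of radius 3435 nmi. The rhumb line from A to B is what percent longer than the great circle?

Great circle: σ = 2.2149 rad → d_gc = Rσ = 7608.3 nmi
Rhumb: Δφ = +1.6528, Δλ = +2.1101, Δψ = +2.1034, q = Δφ/Δψ = 0.7858 → d_rh = R√(Δφ²+q²Δλ²) = 8042.0 nmi
Excess = (8042.0 − 7608.3) / 7608.3 = 433.7 / 7608.3 = 5.70% ≈ 5.7%

5.7%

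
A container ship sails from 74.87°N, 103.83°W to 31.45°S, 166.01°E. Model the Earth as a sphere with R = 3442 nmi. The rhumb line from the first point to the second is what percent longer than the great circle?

3.3%

Great circle: σ = 2.0994 rad → d_gc = Rσ = 7226.0 nmi
Rhumb: Δφ = -1.8556, Δλ = -1.5736, Δψ = -2.5976, q = Δφ/Δψ = 0.7144 → d_rh = R√(Δφ²+q²Δλ²) = 7467.6 nmi
Excess = (7467.6 − 7226.0) / 7226.0 = 241.6 / 7226.0 = 3.34% ≈ 3.3%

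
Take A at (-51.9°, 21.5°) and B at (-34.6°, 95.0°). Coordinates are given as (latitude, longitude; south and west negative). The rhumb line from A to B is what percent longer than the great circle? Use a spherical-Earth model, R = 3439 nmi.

Great circle: σ = 0.9384 rad → d_gc = Rσ = 3227.0 nmi
Rhumb: Δφ = +0.3019, Δλ = +1.2828, Δψ = +0.4190, q = Δφ/Δψ = 0.7206 → d_rh = R√(Δφ²+q²Δλ²) = 3344.4 nmi
Excess = (3344.4 − 3227.0) / 3227.0 = 117.4 / 3227.0 = 3.64% ≈ 3.6%

3.6%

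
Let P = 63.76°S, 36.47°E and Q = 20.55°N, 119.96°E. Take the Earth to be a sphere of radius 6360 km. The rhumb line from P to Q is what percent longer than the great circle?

2.3%

Great circle: σ = 1.8420 rad → d_gc = Rσ = 11715.3 km
Rhumb: Δφ = +1.4715, Δλ = +1.4572, Δψ = +1.8230, q = Δφ/Δψ = 0.8072 → d_rh = R√(Δφ²+q²Δλ²) = 11981.0 km
Excess = (11981.0 − 11715.3) / 11715.3 = 265.7 / 11715.3 = 2.27% ≈ 2.3%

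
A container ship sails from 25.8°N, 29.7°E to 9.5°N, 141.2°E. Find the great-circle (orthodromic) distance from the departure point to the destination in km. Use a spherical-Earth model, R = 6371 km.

11641 km

Haversine: a = sin²(Δφ/2)+cos φ₁ cos φ₂ sin²(Δλ/2) = 0.62680;  σ = 2·atan2(√a,√(1−a))
σ = 104.691° → d = Rσ = 6371·1.82721 = 11641 km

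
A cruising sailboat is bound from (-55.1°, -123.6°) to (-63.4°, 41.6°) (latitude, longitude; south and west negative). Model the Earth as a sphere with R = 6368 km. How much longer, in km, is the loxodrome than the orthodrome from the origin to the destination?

2605 km

Great circle: cos σ = sin φ₁ sin φ₂ + cos φ₁ cos φ₂ cos Δλ,  σ = 1.0637 rad → d_gc = 6773.5 km
Rhumb line: Δψ = -0.2850, q = Δφ/Δψ = 0.5083, d_rh = R√(Δφ²+q²Δλ²) = 9378.3 km
Excess = 9378.3 − 6773.5 = 2604.8 ≈ 2605 km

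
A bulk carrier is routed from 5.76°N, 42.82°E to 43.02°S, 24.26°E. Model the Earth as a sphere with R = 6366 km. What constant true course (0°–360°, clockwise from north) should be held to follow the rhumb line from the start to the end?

Δψ = ln[tan(π/4+φ₂/2)/tan(π/4+φ₁/2)] = -0.9340
Δλ = -0.3239 rad (taken the short way round)
course = atan2(Δλ, Δψ) = 199.13°

199.1°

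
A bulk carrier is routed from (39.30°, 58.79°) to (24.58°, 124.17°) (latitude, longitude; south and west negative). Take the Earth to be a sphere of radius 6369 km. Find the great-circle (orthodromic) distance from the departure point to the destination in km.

6245 km

Haversine: a = sin²(Δφ/2)+cos φ₁ cos φ₂ sin²(Δλ/2) = 0.22169;  σ = 2·atan2(√a,√(1−a))
σ = 56.177° → d = Rσ = 6369·0.98047 = 6245 km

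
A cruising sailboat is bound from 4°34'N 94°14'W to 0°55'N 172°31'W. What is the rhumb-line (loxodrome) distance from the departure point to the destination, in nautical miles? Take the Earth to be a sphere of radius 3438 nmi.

4696 nmi

Δψ = ln[tan(π/4+φ₂/2)/tan(π/4+φ₁/2)] = -0.0638;  Δφ = -0.0637 rad,  Δλ = -1.3663 rad
q = Δφ/Δψ = 0.9987
d = R·√(Δφ² + q²Δλ²) = 3438·1.36599 = 4696 nmi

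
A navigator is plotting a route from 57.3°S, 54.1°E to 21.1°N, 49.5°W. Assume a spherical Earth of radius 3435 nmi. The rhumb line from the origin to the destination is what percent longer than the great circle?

Great circle: σ = 2.0058 rad → d_gc = Rσ = 6890.1 nmi
Rhumb: Δφ = +1.3683, Δλ = -1.8082, Δψ = +1.6032, q = Δφ/Δψ = 0.8535 → d_rh = R√(Δφ²+q²Δλ²) = 7084.8 nmi
Excess = (7084.8 − 6890.1) / 6890.1 = 194.7 / 6890.1 = 2.83% ≈ 2.8%

2.8%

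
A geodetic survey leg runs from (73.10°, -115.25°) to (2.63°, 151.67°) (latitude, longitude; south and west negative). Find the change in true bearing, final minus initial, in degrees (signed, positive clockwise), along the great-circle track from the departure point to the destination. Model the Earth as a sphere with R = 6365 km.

-76.8°

Initial bearing θ₁ = atan2(sin Δλ cos φ₂, cos φ₁ sin φ₂ − sin φ₁ cos φ₂ cos Δλ) = 273.71°
Final bearing θ₂ = (initial bearing from the destination back to the start) + 180° = 196.88°
Δθ = θ₂ − θ₁ = -76.8°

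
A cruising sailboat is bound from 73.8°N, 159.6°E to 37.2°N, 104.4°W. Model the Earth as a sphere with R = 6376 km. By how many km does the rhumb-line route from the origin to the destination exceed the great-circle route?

Great circle: cos σ = sin φ₁ sin φ₂ + cos φ₁ cos φ₂ cos Δλ,  σ = 0.9796 rad → d_gc = 6245.9 km
Rhumb line: Δψ = -1.2493, q = Δφ/Δψ = 0.5113, d_rh = R√(Δφ²+q²Δλ²) = 6813.7 km
Excess = 6813.7 − 6245.9 = 567.8 ≈ 568 km

568 km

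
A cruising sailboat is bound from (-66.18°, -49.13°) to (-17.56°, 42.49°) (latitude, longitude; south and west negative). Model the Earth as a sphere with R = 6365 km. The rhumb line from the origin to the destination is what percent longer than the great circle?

6.1%

Great circle: σ = 1.3025 rad → d_gc = Rσ = 8290.2 km
Rhumb: Δφ = +0.8486, Δλ = +1.5991, Δψ = +1.2449, q = Δφ/Δψ = 0.6816 → d_rh = R√(Δφ²+q²Δλ²) = 8792.4 km
Excess = (8792.4 − 8290.2) / 8290.2 = 502.2 / 8290.2 = 6.06% ≈ 6.1%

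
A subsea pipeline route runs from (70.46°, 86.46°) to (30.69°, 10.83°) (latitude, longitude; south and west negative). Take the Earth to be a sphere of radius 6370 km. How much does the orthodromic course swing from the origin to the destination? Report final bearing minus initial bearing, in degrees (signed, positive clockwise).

-65.0°

At departure: θ₁ = atan2(sin Δλ cos φ₂, cos φ₁ sin φ₂ − sin φ₁ cos φ₂ cos Δλ) = 267.91°
At arrival: θ₂ = atan2(sin Δλ cos φ₁, −cos φ₂ sin φ₁ + sin φ₂ cos φ₁ cos Δλ) = 202.87°
Δθ = θ₂ − θ₁ = -65.0°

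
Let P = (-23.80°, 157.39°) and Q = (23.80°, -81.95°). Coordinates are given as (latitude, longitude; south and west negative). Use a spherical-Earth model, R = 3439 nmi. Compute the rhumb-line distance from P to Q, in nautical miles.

Rhumb course C = atan2(Δλ, Δψ) with Δψ = ln[tan(π/4+φ₂/2)/tan(π/4+φ₁/2)] = +0.8558, Δλ = +2.1059 → C = 67.89°
d = R·|Δφ| / |cos C| = 3439·0.83078 / 0.37646 = 7589 nmi

7589 nmi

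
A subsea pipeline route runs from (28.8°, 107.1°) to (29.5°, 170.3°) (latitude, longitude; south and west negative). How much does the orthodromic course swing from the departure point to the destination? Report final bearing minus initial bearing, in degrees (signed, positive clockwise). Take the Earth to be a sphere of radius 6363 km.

At departure: θ₁ = atan2(sin Δλ cos φ₂, cos φ₁ sin φ₂ − sin φ₁ cos φ₂ cos Δλ) = 72.67°
At arrival: θ₂ = atan2(sin Δλ cos φ₁, −cos φ₂ sin φ₁ + sin φ₂ cos φ₁ cos Δλ) = 106.03°
Δθ = θ₂ − θ₁ = +33.4°

+33.4°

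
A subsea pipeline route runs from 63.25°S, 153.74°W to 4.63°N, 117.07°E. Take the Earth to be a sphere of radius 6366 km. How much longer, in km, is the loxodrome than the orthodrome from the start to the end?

Great circle: cos σ = sin φ₁ sin φ₂ + cos φ₁ cos φ₂ cos Δλ,  σ = 1.6366 rad → d_gc = 10418.5 km
Rhumb line: Δψ = +1.5173, q = Δφ/Δψ = 0.7808, d_rh = R√(Δφ²+q²Δλ²) = 10805.1 km
Excess = 10805.1 − 10418.5 = 386.6 ≈ 387 km

387 km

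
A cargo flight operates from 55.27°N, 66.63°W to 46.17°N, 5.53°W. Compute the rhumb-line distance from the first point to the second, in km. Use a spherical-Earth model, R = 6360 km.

Δψ = ln[tan(π/4+φ₂/2)/tan(π/4+φ₁/2)] = -0.2519;  Δφ = -0.1588 rad,  Δλ = +1.0664 rad
q = Δφ/Δψ = 0.6304
d = R·√(Δφ² + q²Δλ²) = 6360·0.69081 = 4394 km

4394 km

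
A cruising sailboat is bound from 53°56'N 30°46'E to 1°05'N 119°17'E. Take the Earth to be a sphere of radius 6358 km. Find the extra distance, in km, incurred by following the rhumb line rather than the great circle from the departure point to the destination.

298 km

Great circle: cos σ = sin φ₁ sin φ₂ + cos φ₁ cos φ₂ cos Δλ,  σ = 1.5403 rad → d_gc = 9793.0 km
Rhumb line: Δψ = -1.1033, q = Δφ/Δψ = 0.8361, d_rh = R√(Δφ²+q²Δλ²) = 10091.2 km
Excess = 10091.2 − 9793.0 = 298.2 ≈ 298 km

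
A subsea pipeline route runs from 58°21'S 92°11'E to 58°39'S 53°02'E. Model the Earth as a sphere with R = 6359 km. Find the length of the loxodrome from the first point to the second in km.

Δψ = ln[tan(π/4+φ₂/2)/tan(π/4+φ₁/2)] = -0.0100;  Δφ = -0.0052 rad,  Δλ = -0.6833 rad
q = Δφ/Δψ = 0.5225
d = R·√(Δφ² + q²Δλ²) = 6359·0.35706 = 2271 km

2271 km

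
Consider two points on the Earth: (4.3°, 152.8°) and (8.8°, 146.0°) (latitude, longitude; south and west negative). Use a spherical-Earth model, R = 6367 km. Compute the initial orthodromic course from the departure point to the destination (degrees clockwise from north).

304.0°

θ = atan2( sin Δλ·cos φ₂ ,  cos φ₁ sin φ₂ − sin φ₁ cos φ₂ cos Δλ )
  = atan2(-0.1170, +0.0790) = 304.02°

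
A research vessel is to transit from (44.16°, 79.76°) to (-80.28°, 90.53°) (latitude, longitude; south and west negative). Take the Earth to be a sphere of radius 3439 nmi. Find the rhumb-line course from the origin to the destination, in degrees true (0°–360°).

176.8°

Meridional parts: M(φ₁)=+0.8608, M(φ₂)=-2.4648 → ΔM = -3.3256;  Δλ = +0.1880 rad
tan C = Δλ / ΔM = -0.0565 → C = 176.76°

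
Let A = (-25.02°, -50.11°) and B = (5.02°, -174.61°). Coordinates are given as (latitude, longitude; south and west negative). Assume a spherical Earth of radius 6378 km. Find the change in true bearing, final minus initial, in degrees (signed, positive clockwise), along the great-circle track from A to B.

At departure: θ₁ = atan2(sin Δλ cos φ₂, cos φ₁ sin φ₂ − sin φ₁ cos φ₂ cos Δλ) = 259.02°
At arrival: θ₂ = atan2(sin Δλ cos φ₁, −cos φ₂ sin φ₁ + sin φ₂ cos φ₁ cos Δλ) = 296.75°
Δθ = θ₂ − θ₁ = +37.7°

+37.7°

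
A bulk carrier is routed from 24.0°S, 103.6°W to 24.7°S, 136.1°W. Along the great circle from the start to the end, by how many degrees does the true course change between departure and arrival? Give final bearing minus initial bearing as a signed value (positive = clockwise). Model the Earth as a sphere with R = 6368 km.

At departure: θ₁ = atan2(sin Δλ cos φ₂, cos φ₁ sin φ₂ − sin φ₁ cos φ₂ cos Δλ) = 261.83°
At arrival: θ₂ = atan2(sin Δλ cos φ₁, −cos φ₂ sin φ₁ + sin φ₂ cos φ₁ cos Δλ) = 275.54°
Δθ = θ₂ − θ₁ = +13.7°

+13.7°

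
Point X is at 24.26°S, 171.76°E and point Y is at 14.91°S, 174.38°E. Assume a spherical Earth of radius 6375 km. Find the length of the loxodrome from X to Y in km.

1076 km

Δψ = ln[tan(π/4+φ₂/2)/tan(π/4+φ₁/2)] = +0.1735;  Δφ = +0.1632 rad,  Δλ = +0.0457 rad
q = Δφ/Δψ = 0.9408
d = R·√(Δφ² + q²Δλ²) = 6375·0.16876 = 1076 km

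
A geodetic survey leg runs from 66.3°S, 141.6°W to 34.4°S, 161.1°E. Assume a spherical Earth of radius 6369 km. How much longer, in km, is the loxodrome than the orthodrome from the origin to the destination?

Great circle: cos σ = sin φ₁ sin φ₂ + cos φ₁ cos φ₂ cos Δλ,  σ = 0.8003 rad → d_gc = 5097.1 km
Rhumb line: Δψ = +0.9214, q = Δφ/Δψ = 0.6043, d_rh = R√(Δφ²+q²Δλ²) = 5233.3 km
Excess = 5233.3 − 5097.1 = 136.2 ≈ 136 km

136 km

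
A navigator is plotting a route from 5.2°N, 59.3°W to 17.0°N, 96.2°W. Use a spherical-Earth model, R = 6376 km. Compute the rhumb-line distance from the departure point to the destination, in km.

4231 km

Δψ = ln[tan(π/4+φ₂/2)/tan(π/4+φ₁/2)] = +0.2103;  Δφ = +0.2059 rad,  Δλ = -0.6440 rad
q = Δφ/Δψ = 0.9794
d = R·√(Δφ² + q²Δλ²) = 6376·0.66354 = 4231 km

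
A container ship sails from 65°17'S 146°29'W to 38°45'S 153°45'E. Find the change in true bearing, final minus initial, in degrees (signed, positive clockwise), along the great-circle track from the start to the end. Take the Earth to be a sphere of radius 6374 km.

Initial bearing θ₁ = atan2(sin Δλ cos φ₂, cos φ₁ sin φ₂ − sin φ₁ cos φ₂ cos Δλ) = 278.02°
Final bearing θ₂ = (initial bearing from the destination back to the start) + 180° = 327.93°
Δθ = θ₂ − θ₁ = +49.9°

+49.9°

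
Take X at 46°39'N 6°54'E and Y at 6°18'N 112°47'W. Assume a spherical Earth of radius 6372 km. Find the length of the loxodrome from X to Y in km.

12378 km

Δψ = ln[tan(π/4+φ₂/2)/tan(π/4+φ₁/2)] = -0.8125;  Δφ = -0.7042 rad,  Δλ = -2.0889 rad
q = Δφ/Δψ = 0.8667
d = R·√(Δφ² + q²Δλ²) = 6372·1.94263 = 12378 km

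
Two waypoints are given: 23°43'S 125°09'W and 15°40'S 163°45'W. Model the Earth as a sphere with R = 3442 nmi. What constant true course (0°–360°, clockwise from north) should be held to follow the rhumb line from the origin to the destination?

282.5°

Meridional parts: M(φ₁)=-0.4263, M(φ₂)=-0.2769 → ΔM = +0.1494;  Δλ = -0.6737 rad
tan C = Δλ / ΔM = -4.5099 → C = 282.50°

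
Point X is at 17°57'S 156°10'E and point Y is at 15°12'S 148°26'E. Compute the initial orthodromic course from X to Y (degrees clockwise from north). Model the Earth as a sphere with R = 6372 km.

θ = atan2( sin Δλ·cos φ₂ ,  cos φ₁ sin φ₂ − sin φ₁ cos φ₂ cos Δλ )
  = atan2(-0.1299, +0.0453) = 289.22°

289.2°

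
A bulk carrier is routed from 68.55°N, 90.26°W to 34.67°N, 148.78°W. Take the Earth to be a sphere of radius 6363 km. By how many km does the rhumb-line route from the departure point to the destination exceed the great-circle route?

149 km

Great circle: cos σ = sin φ₁ sin φ₂ + cos φ₁ cos φ₂ cos Δλ,  σ = 0.8141 rad → d_gc = 5180.3 km
Rhumb line: Δψ = -1.0181, q = Δφ/Δψ = 0.5808, d_rh = R√(Δφ²+q²Δλ²) = 5329.7 km
Excess = 5329.7 − 5180.3 = 149.4 ≈ 149 km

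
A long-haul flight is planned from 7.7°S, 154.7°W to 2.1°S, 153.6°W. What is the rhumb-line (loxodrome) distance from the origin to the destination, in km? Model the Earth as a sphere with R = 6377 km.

635 km

Rhumb course C = atan2(Δλ, Δψ) with Δψ = ln[tan(π/4+φ₂/2)/tan(π/4+φ₁/2)] = +0.0981, Δλ = +0.0192 → C = 11.07°
d = R·|Δφ| / |cos C| = 6377·0.09774 / 0.98140 = 635 km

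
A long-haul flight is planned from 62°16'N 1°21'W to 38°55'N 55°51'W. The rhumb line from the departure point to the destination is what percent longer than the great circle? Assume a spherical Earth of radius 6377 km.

2.4%

Great circle: σ = 0.6978 rad → d_gc = Rσ = 4449.6 km
Rhumb: Δφ = -0.4075, Δλ = -0.9512, Δψ = -0.6605, q = Δφ/Δψ = 0.6170 → d_rh = R√(Δφ²+q²Δλ²) = 4556.4 km
Excess = (4556.4 − 4449.6) / 4449.6 = 106.8 / 4449.6 = 2.40% ≈ 2.4%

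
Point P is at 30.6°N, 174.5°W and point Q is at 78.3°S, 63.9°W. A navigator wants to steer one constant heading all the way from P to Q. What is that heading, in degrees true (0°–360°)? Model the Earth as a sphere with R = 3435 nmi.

Meridional parts: M(φ₁)=+0.5614, M(φ₂)=-2.2783 → ΔM = -2.8397;  Δλ = +1.9303 rad
tan C = Δλ / ΔM = -0.6798 → C = 145.79°

145.8°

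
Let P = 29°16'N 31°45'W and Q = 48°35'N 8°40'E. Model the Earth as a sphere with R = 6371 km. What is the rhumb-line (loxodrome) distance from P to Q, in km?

4071 km

Rhumb course C = atan2(Δλ, Δψ) with Δψ = ln[tan(π/4+φ₂/2)/tan(π/4+φ₁/2)] = +0.4382, Δλ = +0.7054 → C = 58.15°
d = R·|Δφ| / |cos C| = 6371·0.33714 / 0.52767 = 4071 km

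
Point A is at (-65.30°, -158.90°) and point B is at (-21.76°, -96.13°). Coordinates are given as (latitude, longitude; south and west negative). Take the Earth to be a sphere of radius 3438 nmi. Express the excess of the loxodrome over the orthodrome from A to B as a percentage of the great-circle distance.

Great circle: σ = 1.0305 rad → d_gc = Rσ = 3542.9 nmi
Rhumb: Δφ = +0.7599, Δλ = +1.0955, Δψ = +1.1297, q = Δφ/Δψ = 0.6727 → d_rh = R√(Δφ²+q²Δλ²) = 3639.4 nmi
Excess = (3639.4 − 3542.9) / 3542.9 = 96.5 / 3542.9 = 2.72% ≈ 2.7%

2.7%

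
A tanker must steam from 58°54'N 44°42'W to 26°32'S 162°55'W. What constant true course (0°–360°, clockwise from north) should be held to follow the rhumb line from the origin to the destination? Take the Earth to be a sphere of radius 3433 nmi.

229.5°

Meridional parts: M(φ₁)=+1.2792, M(φ₂)=-0.4806 → ΔM = -1.7598;  Δλ = -2.0633 rad
tan C = Δλ / ΔM = +1.1725 → C = 229.54°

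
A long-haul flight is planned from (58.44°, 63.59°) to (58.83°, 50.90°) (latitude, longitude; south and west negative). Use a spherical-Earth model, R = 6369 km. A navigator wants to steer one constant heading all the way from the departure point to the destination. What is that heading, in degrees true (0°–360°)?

Meridional parts: M(φ₁)=+1.2637, M(φ₂)=+1.2768 → ΔM = +0.0131;  Δλ = -0.2215 rad
tan C = Δλ / ΔM = -16.9357 → C = 273.38°

273.4°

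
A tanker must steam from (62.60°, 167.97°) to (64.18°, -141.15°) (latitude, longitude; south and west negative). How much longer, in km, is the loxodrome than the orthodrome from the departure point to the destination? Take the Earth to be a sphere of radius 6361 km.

67 km

Great circle: cos σ = sin φ₁ sin φ₂ + cos φ₁ cos φ₂ cos Δλ,  σ = 0.3881 rad → d_gc = 2468.4 km
Rhumb line: Δψ = +0.0616, q = Δφ/Δψ = 0.4478, d_rh = R√(Δφ²+q²Δλ²) = 2535.5 km
Excess = 2535.5 − 2468.4 = 67.1 ≈ 67 km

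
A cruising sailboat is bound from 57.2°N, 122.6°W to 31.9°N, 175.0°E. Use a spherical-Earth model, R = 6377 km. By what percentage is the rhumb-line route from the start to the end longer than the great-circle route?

Great circle: σ = 0.8536 rad → d_gc = Rσ = 5443.6 km
Rhumb: Δφ = -0.4416, Δλ = -1.0891, Δψ = -0.6351, q = Δφ/Δψ = 0.6952 → d_rh = R√(Δφ²+q²Δλ²) = 5589.6 km
Excess = (5589.6 − 5443.6) / 5443.6 = 146.0 / 5443.6 = 2.68% ≈ 2.7%

2.7%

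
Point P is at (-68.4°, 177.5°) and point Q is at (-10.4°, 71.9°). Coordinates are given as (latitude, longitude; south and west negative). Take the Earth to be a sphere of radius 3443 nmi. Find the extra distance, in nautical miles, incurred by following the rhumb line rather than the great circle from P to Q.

Great circle: cos σ = sin φ₁ sin φ₂ + cos φ₁ cos φ₂ cos Δλ,  σ = 1.5003 rad → d_gc = 5165.4 nmi
Rhumb line: Δψ = +1.4742, q = Δφ/Δψ = 0.6867, d_rh = R√(Δφ²+q²Δλ²) = 5579.8 nmi
Excess = 5579.8 − 5165.4 = 414.4 ≈ 414 nmi

414 nmi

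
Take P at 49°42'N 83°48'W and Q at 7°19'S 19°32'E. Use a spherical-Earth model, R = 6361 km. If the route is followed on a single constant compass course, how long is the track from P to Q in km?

11917 km

Rhumb course C = atan2(Δλ, Δψ) with Δψ = ln[tan(π/4+φ₂/2)/tan(π/4+φ₁/2)] = -1.1306, Δλ = +1.8035 → C = 122.08°
d = R·|Δφ| / |cos C| = 6361·0.99513 / 0.53115 = 11917 km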